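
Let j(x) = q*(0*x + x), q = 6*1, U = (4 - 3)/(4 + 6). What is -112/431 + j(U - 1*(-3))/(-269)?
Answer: -190723/579695 ≈ -0.32901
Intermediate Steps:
U = 1/10 ≈ 0.10000
q = 6
j(x) = 6*x (j(x) = 6*(0*x + x) = 6*(0 + x) = 6*x)
-112/431 + j(U - 1*(-3))/(-269) = -112/431 + (6*(1/10 - 1*(-3)))/(-269) = -112*1/431 + (6*(1/10 + 3))*(-1/269) = -112/431 + (6*(31/10))*(-1/269) = -112/431 + (93/5)*(-1/269) = -112/431 - 93/1345 = -190723/579695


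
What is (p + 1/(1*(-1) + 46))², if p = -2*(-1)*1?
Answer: 8281/2025 ≈ 4.0894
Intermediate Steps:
p = 2 (p = 2*1 = 2)
(p + 1/(1*(-1) + 46))² = (2 + 1/(1*(-1) + 46))² = (2 + 1/(-1 + 46))² = (2 + 1/45)² = (91/45)² = 8281/2025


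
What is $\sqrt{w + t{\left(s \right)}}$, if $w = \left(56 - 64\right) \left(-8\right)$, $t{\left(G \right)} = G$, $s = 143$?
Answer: $3 \sqrt{23} \approx 14.387$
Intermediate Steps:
$w = 64$ ($w = \left(-8\right) \left(-8\right) = 64$)
$\sqrt{w + t{\left(s \right)}} = \sqrt{64 + 143} = \sqrt{207} = 3 \sqrt{23}$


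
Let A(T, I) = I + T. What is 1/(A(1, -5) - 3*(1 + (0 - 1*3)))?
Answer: 1/2 ≈ 0.50000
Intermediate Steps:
1/(A(1, -5) - 3*(1 + (0 - 1*3))) = 1/((-5 + 1) - 3*(1 + (0 - 1*3))) = 1/(-4 - 3*(1 + (0 - 3))) = 1/(-4 - 3*(1 - 3)) = 1/(-4 - 3*(-2)) = 1/(-4 + 6) = 1/2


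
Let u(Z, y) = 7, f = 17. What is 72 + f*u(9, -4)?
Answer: 191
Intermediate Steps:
72 + f*u(9, -4) = 72 + 17*7 = 72 + 119 = 191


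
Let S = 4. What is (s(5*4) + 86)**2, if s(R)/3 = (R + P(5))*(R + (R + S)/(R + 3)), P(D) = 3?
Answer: 2365444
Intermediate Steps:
s(R) = 3*(3 + R)*(R + (4 + R)/(3 + R)) (s(R) = 3*((R + 3)*(R + (R + 4)/(R + 3))) = 3*((3 + R)*(R + (4 + R)/(3 + R))) = 3*(3 + R)*(R + (4 + R)/(3 + R)))
(s(5*4) + 86)**2 = ((12 + 3*(5*4)**2 + 12*(5*4)) + 86)**2 = ((12 + 3*20**2 + 12*20) + 86)**2 = ((12 + 3*400 + 240) + 86)**2 = ((12 + 1200 + 240) + 86)**2 = (1452 + 86)**2 = 1538**2 = 2365444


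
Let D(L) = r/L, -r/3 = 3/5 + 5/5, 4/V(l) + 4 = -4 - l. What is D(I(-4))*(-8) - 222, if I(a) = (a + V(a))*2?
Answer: -5646/25 ≈ -225.84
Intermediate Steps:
V(l) = 4/(-8 - l) (V(l) = 4/(-4 + (-4 - l)) = 4/(-8 - l))
I(a) = -8/(8 + a) + 2*a (I(a) = (a - 4/(8 + a))*2 = -8/(8 + a) + 2*a)
r = -24/5 (r = -3*(3/5 + 5/5) = -3*(3*(⅕) + 5*(⅕)) = -3*(⅗ + 1) = -3*8/5 = -24/5 ≈ -4.8000)
D(L) = -24/(5*L)
D(I(-4))*(-8) - 222 = -24*(8 - 4)/(2*(-4 - 4*(8 - 4)))/5*(-8) - 222 = -24*2/(-4 - 4*4)/5*(-8) - 222 = -24*2/(-4 - 16)/5*(-8) - 222 = -24/(5*(2*(¼)*(-20)))*(-8) - 222 = -24/5/(-10)*(-8) - 222 = -24/5*(-⅒)*(-8) - 222 = (12/25)*(-8) - 222 = -96/25 - 222 = -5646/25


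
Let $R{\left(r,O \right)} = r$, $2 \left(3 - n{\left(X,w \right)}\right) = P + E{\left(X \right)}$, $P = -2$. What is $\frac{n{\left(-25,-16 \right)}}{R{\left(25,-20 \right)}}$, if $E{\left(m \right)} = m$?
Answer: $\frac{33}{50} \approx 0.66$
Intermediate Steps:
$n{\left(X,w \right)} = 4 - \frac{X}{2}$ ($n{\left(X,w \right)} = 3 - \frac{-2 + X}{2} = 3 - \left(-1 + \frac{X}{2}\right) = 4 - \frac{X}{2}$)
$\frac{n{\left(-25,-16 \right)}}{R{\left(25,-20 \right)}} = \frac{4 - - \frac{25}{2}}{25} = \left(4 + \frac{25}{2}\right) \frac{1}{25} = \frac{33}{2} \cdot \frac{1}{25} = \frac{33}{50}$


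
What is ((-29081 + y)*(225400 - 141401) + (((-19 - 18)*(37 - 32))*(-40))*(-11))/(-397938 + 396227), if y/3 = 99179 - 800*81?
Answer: -6220548544/1711 ≈ -3.6356e+6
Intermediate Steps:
y = 103137 (y = 3*(99179 - 800*81) = 3*(99179 - 64800) = 3*34379 = 103137)
((-29081 + y)*(225400 - 141401) + (((-19 - 18)*(37 - 32))*(-40))*(-11))/(-397938 + 396227) = ((-29081 + 103137)*(225400 - 141401) + (((-19 - 18)*(37 - 32))*(-40))*(-11))/(-397938 + 396227) = (74056*83999 + (-37*5*(-40))*(-11))/(-1711) = (6220629944 - 185*(-40)*(-11))*(-1/1711) = (6220629944 + 7400*(-11))*(-1/1711) = (6220629944 - 81400)*(-1/1711) = 6220548544*(-1/1711) = -6220548544/1711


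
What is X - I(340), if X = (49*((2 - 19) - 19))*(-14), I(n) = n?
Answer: 24356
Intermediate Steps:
X = 24696 (X = (49*(-17 - 19))*(-14) = (49*(-36))*(-14) = -1764*(-14) = 24696)
X - I(340) = 24696 - 1*340 = 24696 - 340 = 24356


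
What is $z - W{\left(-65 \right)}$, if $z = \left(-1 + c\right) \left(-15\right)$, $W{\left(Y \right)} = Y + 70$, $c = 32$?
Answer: $-470$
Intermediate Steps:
$W{\left(Y \right)} = 70 + Y$
$z = -465$ ($z = \left(-1 + 32\right) \left(-15\right) = 31 \left(-15\right) = -465$)
$z - W{\left(-65 \right)} = -465 - \left(70 - 65\right) = -465 - 5 = -470$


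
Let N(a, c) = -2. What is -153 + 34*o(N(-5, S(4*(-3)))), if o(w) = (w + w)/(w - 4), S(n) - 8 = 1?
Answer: -391/3 ≈ -130.33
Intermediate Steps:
S(n) = 9 (S(n) = 8 + 1 = 9)
o(w) = 2*w/(-4 + w) (o(w) = (2*w)/(-4 + w) = 2*w/(-4 + w))
-153 + 34*o(N(-5, S(4*(-3)))) = -153 + 34*(2*(-2)/(-4 - 2)) = -153 + 34*(2*(-2)/(-6)) = -153 + 34*(2*(-2)*(-⅙)) = -153 + 34*(⅔) = -153 + 68/3 = -391/3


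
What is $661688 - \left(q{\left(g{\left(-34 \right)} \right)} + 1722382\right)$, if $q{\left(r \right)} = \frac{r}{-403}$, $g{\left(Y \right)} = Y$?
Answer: $- \frac{427459716}{403} \approx -1.0607 \cdot 10^{6}$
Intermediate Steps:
$q{\left(r \right)} = - \frac{r}{403}$ ($q{\left(r \right)} = r \left(- \frac{1}{403}\right) = - \frac{r}{403}$)
$661688 - \left(q{\left(g{\left(-34 \right)} \right)} + 1722382\right) = 661688 - \left(\left(- \frac{1}{403}\right) \left(-34\right) + 1722382\right) = 661688 - \left(\frac{34}{403} + 1722382\right) = 661688 - \frac{694119980}{403} = - \frac{427459716}{403}$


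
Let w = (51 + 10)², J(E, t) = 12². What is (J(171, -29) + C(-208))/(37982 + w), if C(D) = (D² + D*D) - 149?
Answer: 28841/13901 ≈ 2.0747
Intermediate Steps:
J(E, t) = 144
w = 3721 (w = 61² = 3721)
C(D) = -149 + 2*D² (C(D) = (D² + D²) - 149 = 2*D² - 149 = -149 + 2*D²)
(J(171, -29) + C(-208))/(37982 + w) = (144 + (-149 + 2*(-208)²))/(37982 + 3721) = (144 + (-149 + 2*43264))/41703 = (144 + (-149 + 86528))*(1/41703) = (144 + 86379)*(1/41703) = 86523*(1/41703) = 28841/13901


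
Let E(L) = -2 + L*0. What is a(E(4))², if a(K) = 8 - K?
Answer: 100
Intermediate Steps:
E(L) = -2 (E(L) = -2 + 0 = -2)
a(E(4))² = (8 - 1*(-2))² = (8 + 2)² = 10² = 100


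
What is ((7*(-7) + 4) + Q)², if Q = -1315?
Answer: 1849600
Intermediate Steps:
((7*(-7) + 4) + Q)² = ((7*(-7) + 4) - 1315)² = ((-49 + 4) - 1315)² = (-45 - 1315)² = (-1360)² = 1849600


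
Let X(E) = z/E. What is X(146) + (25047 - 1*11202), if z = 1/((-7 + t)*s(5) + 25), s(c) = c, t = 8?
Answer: 60641101/4380 ≈ 13845.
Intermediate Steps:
z = 1/30 (z = 1/((-7 + 8)*5 + 25) = 1/(1*5 + 25) = 1/(5 + 25) = 1/30 ≈ 0.033333)
X(E) = 1/(30*E)
X(146) + (25047 - 1*11202) = (1/30)/146 + (25047 - 1*11202) = (1/30)*(1/146) + (25047 - 11202) = 1/4380 + 13845 = 60641101/4380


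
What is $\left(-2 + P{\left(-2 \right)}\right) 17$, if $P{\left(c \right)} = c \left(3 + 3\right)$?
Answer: $-238$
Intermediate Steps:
$P{\left(c \right)} = 6 c$ ($P{\left(c \right)} = c 6 = 6 c$)
$\left(-2 + P{\left(-2 \right)}\right) 17 = \left(-2 + 6 \left(-2\right)\right) 17 = \left(-2 - 12\right) 17 = \left(-14\right) 17 = -238$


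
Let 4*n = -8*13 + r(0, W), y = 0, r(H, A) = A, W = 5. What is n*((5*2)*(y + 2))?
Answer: -495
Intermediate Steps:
n = -99/4 (n = (-8*13 + 5)/4 = (-104 + 5)/4 = (¼)*(-99) = -99/4 ≈ -24.750)
n*((5*2)*(y + 2)) = -99*5*2*(0 + 2)/4 = -495*2/2 = -99/4*20 = -495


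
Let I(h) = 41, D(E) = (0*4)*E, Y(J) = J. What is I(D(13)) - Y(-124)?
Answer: 165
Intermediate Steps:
D(E) = 0 (D(E) = 0*E = 0)
I(D(13)) - Y(-124) = 41 - 1*(-124) = 41 + 124 = 165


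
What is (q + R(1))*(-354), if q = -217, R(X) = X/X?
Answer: 76464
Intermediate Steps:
R(X) = 1
(q + R(1))*(-354) = (-217 + 1)*(-354) = -216*(-354) = 76464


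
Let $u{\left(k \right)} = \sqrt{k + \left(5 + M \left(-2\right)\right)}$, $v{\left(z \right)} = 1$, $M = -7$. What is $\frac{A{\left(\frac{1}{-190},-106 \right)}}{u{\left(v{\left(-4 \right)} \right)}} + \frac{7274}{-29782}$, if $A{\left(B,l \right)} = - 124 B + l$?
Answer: $- \frac{3637}{14891} - \frac{5004 \sqrt{5}}{475} \approx -23.801$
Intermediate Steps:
$A{\left(B,l \right)} = l - 124 B$
$u{\left(k \right)} = \sqrt{19 + k}$ ($u{\left(k \right)} = \sqrt{k + \left(5 - -14\right)} = \sqrt{k + \left(5 + 14\right)} = \sqrt{k + 19} = \sqrt{19 + k}$)
$\frac{A{\left(\frac{1}{-190},-106 \right)}}{u{\left(v{\left(-4 \right)} \right)}} + \frac{7274}{-29782} = \frac{-106 - \frac{124}{-190}}{\sqrt{19 + 1}} + \frac{7274}{-29782} = \frac{-106 - - \frac{62}{95}}{\sqrt{20}} + 7274 \left(- \frac{1}{29782}\right) = \frac{-106 + \frac{62}{95}}{2 \sqrt{5}} - \frac{3637}{14891} = - \frac{10008 \frac{\sqrt{5}}{10}}{95} - \frac{3637}{14891} = - \frac{5004 \sqrt{5}}{475} - \frac{3637}{14891} = - \frac{3637}{14891} - \frac{5004 \sqrt{5}}{475}$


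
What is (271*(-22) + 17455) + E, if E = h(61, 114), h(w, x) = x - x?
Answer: 11493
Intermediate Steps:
h(w, x) = 0
E = 0
(271*(-22) + 17455) + E = (271*(-22) + 17455) + 0 = (-5962 + 17455) + 0 = 11493 + 0 = 11493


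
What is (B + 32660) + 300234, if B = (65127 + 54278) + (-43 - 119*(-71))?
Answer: 460705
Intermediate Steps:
B = 127811 (B = 119405 + (-43 + 8449) = 119405 + 8406 = 127811)
(B + 32660) + 300234 = (127811 + 32660) + 300234 = 160471 + 300234 = 460705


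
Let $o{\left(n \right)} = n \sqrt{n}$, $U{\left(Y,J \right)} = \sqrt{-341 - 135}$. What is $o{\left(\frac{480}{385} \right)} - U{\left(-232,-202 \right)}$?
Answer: $\frac{384 \sqrt{462}}{5929} - 2 i \sqrt{119} \approx 1.3921 - 21.817 i$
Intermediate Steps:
$U{\left(Y,J \right)} = 2 i \sqrt{119}$ ($U{\left(Y,J \right)} = \sqrt{-476} = 2 i \sqrt{119}$)
$o{\left(n \right)} = n^{\frac{3}{2}}$
$o{\left(\frac{480}{385} \right)} - U{\left(-232,-202 \right)} = \left(\frac{480}{385}\right)^{\frac{3}{2}} - 2 i \sqrt{119} = \left(480 \cdot \frac{1}{385}\right)^{\frac{3}{2}} - 2 i \sqrt{119} = \left(\frac{96}{77}\right)^{\frac{3}{2}} - 2 i \sqrt{119} = \frac{384 \sqrt{462}}{5929} - 2 i \sqrt{119}$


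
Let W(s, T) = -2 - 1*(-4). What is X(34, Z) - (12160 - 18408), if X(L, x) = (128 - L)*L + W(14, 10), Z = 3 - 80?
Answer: 9446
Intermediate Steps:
W(s, T) = 2 (W(s, T) = -2 + 4 = 2)
Z = -77
X(L, x) = 2 + L*(128 - L) (X(L, x) = (128 - L)*L + 2 = L*(128 - L) + 2 = 2 + L*(128 - L))
X(34, Z) - (12160 - 18408) = (2 - 1*34² + 128*34) - (12160 - 18408) = (2 - 1*1156 + 4352) - 1*(-6248) = (2 - 1156 + 4352) + 6248 = 3198 + 6248 = 9446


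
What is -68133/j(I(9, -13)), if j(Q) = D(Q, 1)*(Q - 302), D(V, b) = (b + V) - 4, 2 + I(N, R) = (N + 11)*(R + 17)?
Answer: 22711/5600 ≈ 4.0555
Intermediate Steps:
I(N, R) = -2 + (11 + N)*(17 + R) (I(N, R) = -2 + (N + 11)*(R + 17) = -2 + (11 + N)*(17 + R))
D(V, b) = -4 + V + b (D(V, b) = (V + b) - 4 = -4 + V + b)
j(Q) = (-302 + Q)*(-3 + Q) (j(Q) = (-4 + Q + 1)*(Q - 302) = (-3 + Q)*(-302 + Q) = (-302 + Q)*(-3 + Q))
-68133/j(I(9, -13)) = -68133*1/((-302 + (185 + 11*(-13) + 17*9 + 9*(-13)))*(-3 + (185 + 11*(-13) + 17*9 + 9*(-13)))) = -68133*1/((-302 + (185 - 143 + 153 - 117))*(-3 + (185 - 143 + 153 - 117))) = -68133*1/((-302 + 78)*(-3 + 78)) = -68133/((-224*75)) = -68133/(-16800) = -68133*(-1/16800) = 22711/5600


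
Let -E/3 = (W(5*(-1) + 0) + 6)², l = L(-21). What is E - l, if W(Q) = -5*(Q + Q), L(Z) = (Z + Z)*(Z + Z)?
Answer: -11172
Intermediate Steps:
L(Z) = 4*Z² (L(Z) = (2*Z)*(2*Z) = 4*Z²)
l = 1764 (l = 4*(-21)² = 4*441 = 1764)
W(Q) = -10*Q
E = -9408 (E = -3*(-10*(5*(-1) + 0) + 6)² = -3*(-10*(-5 + 0) + 6)² = -3*(-10*(-5) + 6)² = -3*(50 + 6)² = -3*56² = -3*3136 = -9408)
E - l = -9408 - 1*1764 = -9408 - 1764 = -11172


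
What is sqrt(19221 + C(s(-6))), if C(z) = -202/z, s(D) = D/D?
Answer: sqrt(19019) ≈ 137.91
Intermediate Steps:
s(D) = 1
sqrt(19221 + C(s(-6))) = sqrt(19221 - 202/1) = sqrt(19221 - 202*1) = sqrt(19221 - 202) = sqrt(19019)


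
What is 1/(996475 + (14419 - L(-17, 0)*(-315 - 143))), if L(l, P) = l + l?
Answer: 1/995322 ≈ 1.0047e-6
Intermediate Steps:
L(l, P) = 2*l
1/(996475 + (14419 - L(-17, 0)*(-315 - 143))) = 1/(996475 + (14419 - 2*(-17)*(-315 - 143))) = 1/(996475 + (14419 - (-34)*(-458))) = 1/(996475 + (14419 - 1*15572)) = 1/(996475 + (14419 - 15572)) = 1/(996475 - 1153) = 1/995322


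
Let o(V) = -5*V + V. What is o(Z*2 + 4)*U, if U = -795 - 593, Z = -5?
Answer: -33312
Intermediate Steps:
U = -1388
o(V) = -4*V
o(Z*2 + 4)*U = -4*(-5*2 + 4)*(-1388) = -4*(-10 + 4)*(-1388) = -4*(-6)*(-1388) = 24*(-1388) = -33312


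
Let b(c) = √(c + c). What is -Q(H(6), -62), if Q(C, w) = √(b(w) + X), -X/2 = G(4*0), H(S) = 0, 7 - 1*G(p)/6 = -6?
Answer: -√(-156 + 2*I*√31) ≈ -0.44549 - 12.498*I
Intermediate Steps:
G(p) = 78 (G(p) = 42 - 6*(-6) = 42 + 36 = 78)
b(c) = √2*√c (b(c) = √(2*c) = √2*√c)
X = -156 (X = -2*78 = -156)
Q(C, w) = √(-156 + √2*√w) (Q(C, w) = √(√2*√w - 156) = √(-156 + √2*√w))
-Q(H(6), -62) = -√(-156 + √2*√(-62)) = -√(-156 + √2*(I*√62)) = -√(-156 + 2*I*√31)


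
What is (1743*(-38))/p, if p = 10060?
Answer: -33117/5030 ≈ -6.5839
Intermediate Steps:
(1743*(-38))/p = (1743*(-38))/10060 = -66234*1/10060 = -33117/5030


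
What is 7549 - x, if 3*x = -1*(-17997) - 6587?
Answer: 11237/3 ≈ 3745.7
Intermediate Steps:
x = 11410/3 (x = (-1*(-17997) - 6587)/3 = (17997 - 6587)/3 = (⅓)*11410 = 11410/3 ≈ 3803.3)
7549 - x = 7549 - 1*11410/3 = 7549 - 11410/3 = 11237/3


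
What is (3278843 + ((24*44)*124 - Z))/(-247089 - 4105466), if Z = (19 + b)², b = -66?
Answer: -3407578/4352555 ≈ -0.78289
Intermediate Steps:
Z = 2209 (Z = (19 - 66)² = (-47)² = 2209)
(3278843 + ((24*44)*124 - Z))/(-247089 - 4105466) = (3278843 + ((24*44)*124 - 1*2209))/(-247089 - 4105466) = (3278843 + (1056*124 - 2209))/(-4352555) = (3278843 + (130944 - 2209))*(-1/4352555) = (3278843 + 128735)*(-1/4352555) = 3407578*(-1/4352555) = -3407578/4352555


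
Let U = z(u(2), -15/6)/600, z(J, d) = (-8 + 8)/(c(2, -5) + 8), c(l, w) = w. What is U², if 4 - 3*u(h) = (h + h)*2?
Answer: 0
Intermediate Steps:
u(h) = 4/3 - 4*h/3 (u(h) = 4/3 - (h + h)*2/3 = 4/3 - 2*h*2/3 = 4/3 - 4*h/3)
z(J, d) = 0 (z(J, d) = (-8 + 8)/(-5 + 8) = 0/3 = 0*(⅓) = 0)
U = 0 (U = 0/600 = 0*(1/600) = 0)
U² = 0² = 0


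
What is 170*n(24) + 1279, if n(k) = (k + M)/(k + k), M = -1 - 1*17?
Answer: 5201/4 ≈ 1300.3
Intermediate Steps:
M = -18 (M = -1 - 17 = -18)
n(k) = (-18 + k)/(2*k) (n(k) = (k - 18)/(k + k) = (-18 + k)/((2*k)) = (-18 + k)*(1/(2*k)) = (-18 + k)/(2*k))
170*n(24) + 1279 = 170*((½)*(-18 + 24)/24) + 1279 = 170*((½)*(1/24)*6) + 1279 = 170*(⅛) + 1279 = 85/4 + 1279 = 5201/4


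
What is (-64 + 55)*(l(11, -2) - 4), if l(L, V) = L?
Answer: -63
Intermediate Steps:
(-64 + 55)*(l(11, -2) - 4) = (-64 + 55)*(11 - 4) = -9*7 = -63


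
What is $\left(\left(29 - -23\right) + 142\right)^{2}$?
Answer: $37636$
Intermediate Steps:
$\left(\left(29 - -23\right) + 142\right)^{2} = \left(\left(29 + 23\right) + 142\right)^{2} = \left(52 + 142\right)^{2} = 194^{2} = 37636$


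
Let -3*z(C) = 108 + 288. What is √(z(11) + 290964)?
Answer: 4*√18177 ≈ 539.29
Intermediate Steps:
z(C) = -132 (z(C) = -(108 + 288)/3 = -⅓*396 = -132)
√(z(11) + 290964) = √(-132 + 290964) = √290832 = 4*√18177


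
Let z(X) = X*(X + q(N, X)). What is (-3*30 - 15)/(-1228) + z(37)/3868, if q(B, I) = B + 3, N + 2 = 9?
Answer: 158852/296869 ≈ 0.53509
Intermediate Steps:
N = 7 (N = -2 + 9 = 7)
q(B, I) = 3 + B
z(X) = X*(10 + X) (z(X) = X*(X + (3 + 7)) = X*(X + 10) = X*(10 + X))
(-3*30 - 15)/(-1228) + z(37)/3868 = (-3*30 - 15)/(-1228) + (37*(10 + 37))/3868 = (-90 - 15)*(-1/1228) + (37*47)*(1/3868) = -105*(-1/1228) + 1739*(1/3868) = 105/1228 + 1739/3868 = 158852/296869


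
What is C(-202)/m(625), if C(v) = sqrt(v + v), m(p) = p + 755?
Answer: I*sqrt(101)/690 ≈ 0.014565*I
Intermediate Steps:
m(p) = 755 + p
C(v) = sqrt(2)*sqrt(v) (C(v) = sqrt(2*v) = sqrt(2)*sqrt(v))
C(-202)/m(625) = (sqrt(2)*sqrt(-202))/(755 + 625) = (sqrt(2)*(I*sqrt(202)))/1380 = (2*I*sqrt(101))*(1/1380) = I*sqrt(101)/690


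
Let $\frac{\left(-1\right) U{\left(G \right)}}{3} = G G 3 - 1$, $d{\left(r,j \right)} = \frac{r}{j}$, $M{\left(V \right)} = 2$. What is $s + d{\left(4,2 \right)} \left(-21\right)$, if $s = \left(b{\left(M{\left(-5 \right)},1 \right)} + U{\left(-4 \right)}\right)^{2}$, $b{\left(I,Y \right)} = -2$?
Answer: $20407$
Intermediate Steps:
$U{\left(G \right)} = 3 - 9 G^{2}$ ($U{\left(G \right)} = - 3 \left(G G 3 - 1\right) = - 3 \left(G^{2} \cdot 3 - 1\right) = - 3 \left(3 G^{2} - 1\right) = - 3 \left(-1 + 3 G^{2}\right) = 3 - 9 G^{2}$)
$s = 20449$ ($s = \left(-2 + \left(3 - 9 \left(-4\right)^{2}\right)\right)^{2} = \left(-2 + \left(3 - 144\right)\right)^{2} = \left(-2 - 141\right)^{2} = \left(-143\right)^{2} = 20449$)
$s + d{\left(4,2 \right)} \left(-21\right) = 20449 + \frac{4}{2} \left(-21\right) = 20449 + 4 \cdot \frac{1}{2} \left(-21\right) = 20449 + 2 \left(-21\right) = 20449 - 42 = 20407$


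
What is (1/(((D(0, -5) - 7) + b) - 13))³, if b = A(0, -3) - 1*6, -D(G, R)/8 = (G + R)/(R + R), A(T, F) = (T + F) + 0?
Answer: -1/35937 ≈ -2.7826e-5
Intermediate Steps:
A(T, F) = F + T (A(T, F) = (F + T) + 0 = F + T)
D(G, R) = -4*(G + R)/R (D(G, R) = -8*(G + R)/(R + R) = -8*(G + R)/(2*R) = -8*(G + R)*1/(2*R) = -4*(G + R)/R)
b = -9 (b = (-3 + 0) - 1*6 = -3 - 6 = -9)
(1/(((D(0, -5) - 7) + b) - 13))³ = (1/((((-4 - 4*0/(-5)) - 7) - 9) - 13))³ = (1/((((-4 - 4*0*(-⅕)) - 7) - 9) - 13))³ = (1/((((-4 + 0) - 7) - 9) - 13))³ = (1/(((-4 - 7) - 9) - 13))³ = (1/((-11 - 9) - 13))³ = (1/(-20 - 13))³ = (1/(-33))³ = (-1/33)³ = -1/35937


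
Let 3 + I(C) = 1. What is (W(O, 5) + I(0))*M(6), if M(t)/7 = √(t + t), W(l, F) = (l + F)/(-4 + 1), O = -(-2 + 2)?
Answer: -154*√3/3 ≈ -88.912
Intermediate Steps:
O = 0 (O = -1*0 = 0)
W(l, F) = -F/3 - l/3 (W(l, F) = (F + l)/(-3) = (F + l)*(-⅓) = -F/3 - l/3)
I(C) = -2 (I(C) = -3 + 1 = -2)
M(t) = 7*√2*√t (M(t) = 7*√(t + t) = 7*√(2*t) = 7*(√2*√t) = 7*√2*√t)
(W(O, 5) + I(0))*M(6) = ((-⅓*5 - ⅓*0) - 2)*(7*√2*√6) = ((-5/3 + 0) - 2)*(14*√3) = (-5/3 - 2)*(14*√3) = -154*√3/3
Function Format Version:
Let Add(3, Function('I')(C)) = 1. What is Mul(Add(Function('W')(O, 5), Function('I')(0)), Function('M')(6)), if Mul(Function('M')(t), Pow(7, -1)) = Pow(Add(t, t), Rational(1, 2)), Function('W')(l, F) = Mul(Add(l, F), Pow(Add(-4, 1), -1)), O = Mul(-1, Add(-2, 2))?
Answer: Mul(Rational(-154, 3), Pow(3, Rational(1, 2))) ≈ -88.912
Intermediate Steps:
O = 0 (O = Mul(-1, 0) = 0)
Function('W')(l, F) = Add(Mul(Rational(-1, 3), F), Mul(Rational(-1, 3), l)) (Function('W')(l, F) = Mul(Add(F, l), Pow(-3, -1)) = Mul(Add(F, l), Rational(-1, 3)) = Add(Mul(Rational(-1, 3), F), Mul(Rational(-1, 3), l)))
Function('I')(C) = -2 (Function('I')(C) = Add(-3, 1) = -2)
Function('M')(t) = Mul(7, Pow(2, Rational(1, 2)), Pow(t, Rational(1, 2))) (Function('M')(t) = Mul(7, Pow(Add(t, t), Rational(1, 2))) = Mul(7, Pow(Mul(2, t), Rational(1, 2))) = Mul(7, Mul(Pow(2, Rational(1, 2)), Pow(t, Rational(1, 2)))) = Mul(7, Pow(2, Rational(1, 2)), Pow(t, Rational(1, 2))))
Mul(Add(Function('W')(O, 5), Function('I')(0)), Function('M')(6)) = Mul(Add(Add(Mul(Rational(-1, 3), 5), Mul(Rational(-1, 3), 0)), -2), Mul(7, Pow(2, Rational(1, 2)), Pow(6, Rational(1, 2)))) = Mul(Add(Add(Rational(-5, 3), 0), -2), Mul(14, Pow(3, Rational(1, 2)))) = Mul(Add(Rational(-5, 3), -2), Mul(14, Pow(3, Rational(1, 2)))) = Mul(Rational(-11, 3), Mul(14, Pow(3, Rational(1, 2)))) = Mul(Rational(-154, 3), Pow(3, Rational(1, 2)))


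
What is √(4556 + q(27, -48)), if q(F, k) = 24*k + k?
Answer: 2*√839 ≈ 57.931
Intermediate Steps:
q(F, k) = 25*k
√(4556 + q(27, -48)) = √(4556 + 25*(-48)) = √(4556 - 1200) = √3356 = 2*√839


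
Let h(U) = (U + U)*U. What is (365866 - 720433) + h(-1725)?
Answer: 5596683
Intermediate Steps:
h(U) = 2*U**2 (h(U) = (2*U)*U = 2*U**2)
(365866 - 720433) + h(-1725) = (365866 - 720433) + 2*(-1725)**2 = -354567 + 2*2975625 = -354567 + 5951250 = 5596683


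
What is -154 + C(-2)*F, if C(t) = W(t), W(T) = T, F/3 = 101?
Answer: -760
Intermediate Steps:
F = 303 (F = 3*101 = 303)
C(t) = t
-154 + C(-2)*F = -154 - 2*303 = -154 - 606 = -760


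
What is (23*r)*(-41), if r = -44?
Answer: 41492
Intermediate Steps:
(23*r)*(-41) = (23*(-44))*(-41) = -1012*(-41) = 41492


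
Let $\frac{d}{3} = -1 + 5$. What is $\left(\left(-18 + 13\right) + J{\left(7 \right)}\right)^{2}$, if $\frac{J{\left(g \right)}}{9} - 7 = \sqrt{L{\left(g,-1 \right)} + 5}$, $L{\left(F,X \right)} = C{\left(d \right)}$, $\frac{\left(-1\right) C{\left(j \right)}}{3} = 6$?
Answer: $2311 + 1044 i \sqrt{13} \approx 2311.0 + 3764.2 i$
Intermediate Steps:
$d = 12$ ($d = 3 \left(-1 + 5\right) = 3 \cdot 4 = 12$)
$C{\left(j \right)} = -18$ ($C{\left(j \right)} = \left(-3\right) 6 = -18$)
$L{\left(F,X \right)} = -18$
$J{\left(g \right)} = 63 + 9 i \sqrt{13}$ ($J{\left(g \right)} = 63 + 9 \sqrt{-18 + 5} = 63 + 9 \sqrt{-13} = 63 + 9 i \sqrt{13}$)
$\left(\left(-18 + 13\right) + J{\left(7 \right)}\right)^{2} = \left(\left(-18 + 13\right) + \left(63 + 9 i \sqrt{13}\right)\right)^{2} = \left(-5 + \left(63 + 9 i \sqrt{13}\right)\right)^{2} = \left(58 + 9 i \sqrt{13}\right)^{2}$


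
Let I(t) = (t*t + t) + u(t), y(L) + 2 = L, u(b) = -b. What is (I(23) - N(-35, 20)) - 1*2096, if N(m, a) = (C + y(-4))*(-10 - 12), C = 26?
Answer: -1127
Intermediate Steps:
y(L) = -2 + L
N(m, a) = -440 (N(m, a) = (26 + (-2 - 4))*(-10 - 12) = (26 - 6)*(-22) = 20*(-22) = -440)
I(t) = t**2 (I(t) = (t*t + t) - t = (t**2 + t) - t = (t + t**2) - t = t**2)
(I(23) - N(-35, 20)) - 1*2096 = (23**2 - 1*(-440)) - 1*2096 = (529 + 440) - 2096 = 969 - 2096 = -1127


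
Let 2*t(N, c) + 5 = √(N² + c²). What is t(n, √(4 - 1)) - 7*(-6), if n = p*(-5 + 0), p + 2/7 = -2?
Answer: 79/2 + √6547/14 ≈ 45.280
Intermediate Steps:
p = -16/7 (p = -2/7 - 2 = -16/7 ≈ -2.2857)
n = 80/7 (n = -16*(-5 + 0)/7 = -16/7*(-5) = 80/7 ≈ 11.429)
t(N, c) = -5/2 + √(N² + c²)/2
t(n, √(4 - 1)) - 7*(-6) = (-5/2 + √((80/7)² + (√(4 - 1))²)/2) - 7*(-6) = (-5/2 + √(6400/49 + (√3)²)/2) + 42 = (-5/2 + √(6400/49 + 3)/2) + 42 = (-5/2 + √(6547/49)/2) + 42 = (-5/2 + (√6547/7)/2) + 42 = (-5/2 + √6547/14) + 42 = 79/2 + √6547/14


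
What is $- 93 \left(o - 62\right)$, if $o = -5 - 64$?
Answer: $12183$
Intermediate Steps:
$o = -69$
$- 93 \left(o - 62\right) = - 93 \left(-69 - 62\right) = \left(-93\right) \left(-131\right) = 12183$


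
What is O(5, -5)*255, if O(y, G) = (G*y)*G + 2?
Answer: 32385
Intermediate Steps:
O(y, G) = 2 + y*G² (O(y, G) = y*G² + 2 = 2 + y*G²)
O(5, -5)*255 = (2 + 5*(-5)²)*255 = (2 + 5*25)*255 = (2 + 125)*255 = 127*255 = 32385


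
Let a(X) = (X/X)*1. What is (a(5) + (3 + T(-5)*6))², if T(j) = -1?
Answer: 4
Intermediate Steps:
a(X) = 1 (a(X) = 1*1 = 1)
(a(5) + (3 + T(-5)*6))² = (1 + (3 - 1*6))² = (1 + (3 - 6))² = (1 - 3)² = (-2)² = 4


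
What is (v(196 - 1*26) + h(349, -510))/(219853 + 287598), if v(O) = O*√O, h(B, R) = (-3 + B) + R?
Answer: -164/507451 + 170*√170/507451 ≈ 0.0040448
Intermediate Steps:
h(B, R) = -3 + B + R
v(O) = O^(3/2)
(v(196 - 1*26) + h(349, -510))/(219853 + 287598) = ((196 - 1*26)^(3/2) + (-3 + 349 - 510))/(219853 + 287598) = ((196 - 26)^(3/2) - 164)/507451 = (170^(3/2) - 164)*(1/507451) = (170*√170 - 164)*(1/507451) = (-164 + 170*√170)*(1/507451) = -164/507451 + 170*√170/507451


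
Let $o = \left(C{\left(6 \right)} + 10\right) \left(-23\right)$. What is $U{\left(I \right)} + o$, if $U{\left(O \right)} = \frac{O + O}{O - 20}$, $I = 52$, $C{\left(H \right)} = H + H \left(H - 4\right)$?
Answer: $- \frac{2563}{4} \approx -640.75$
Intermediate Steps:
$C{\left(H \right)} = H + H \left(-4 + H\right)$ ($C{\left(H \right)} = H + H \left(H - 4\right) = H + H \left(-4 + H\right)$)
$U{\left(O \right)} = \frac{2 O}{-20 + O}$
$o = -644$ ($o = \left(6 \left(-3 + 6\right) + 10\right) \left(-23\right) = \left(6 \cdot 3 + 10\right) \left(-23\right) = \left(18 + 10\right) \left(-23\right) = 28 \left(-23\right) = -644$)
$U{\left(I \right)} + o = 2 \cdot 52 \frac{1}{-20 + 52} - 644 = 2 \cdot 52 \cdot \frac{1}{32} - 644 = \frac{13}{4} - 644 = - \frac{2563}{4}$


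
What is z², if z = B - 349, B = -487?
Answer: 698896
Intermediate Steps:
z = -836 (z = -487 - 349 = -836)
z² = (-836)² = 698896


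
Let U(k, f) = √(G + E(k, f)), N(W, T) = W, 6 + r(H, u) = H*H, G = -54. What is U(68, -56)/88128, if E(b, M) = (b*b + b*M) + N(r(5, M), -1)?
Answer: √781/88128 ≈ 0.00031711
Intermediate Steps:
r(H, u) = -6 + H² (r(H, u) = -6 + H*H = -6 + H²)
E(b, M) = 19 + b² + M*b (E(b, M) = (b*b + b*M) + (-6 + 5²) = (b² + M*b) + (-6 + 25) = (b² + M*b) + 19 = 19 + b² + M*b)
U(k, f) = √(-35 + k² + f*k) (U(k, f) = √(-54 + (19 + k² + f*k)) = √(-35 + k² + f*k))
U(68, -56)/88128 = √(-35 + 68² - 56*68)/88128 = √(-35 + 4624 - 3808)*(1/88128) = √781*(1/88128) = √781/88128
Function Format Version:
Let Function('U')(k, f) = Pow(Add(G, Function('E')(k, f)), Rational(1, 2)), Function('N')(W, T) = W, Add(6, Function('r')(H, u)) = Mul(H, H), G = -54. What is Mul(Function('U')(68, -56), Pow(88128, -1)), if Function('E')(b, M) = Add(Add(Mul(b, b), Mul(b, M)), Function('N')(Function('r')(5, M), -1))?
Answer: Mul(Rational(1, 88128), Pow(781, Rational(1, 2))) ≈ 0.00031711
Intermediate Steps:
Function('r')(H, u) = Add(-6, Pow(H, 2)) (Function('r')(H, u) = Add(-6, Mul(H, H)) = Add(-6, Pow(H, 2)))
Function('E')(b, M) = Add(19, Pow(b, 2), Mul(M, b)) (Function('E')(b, M) = Add(Add(Mul(b, b), Mul(b, M)), Add(-6, Pow(5, 2))) = Add(Add(Pow(b, 2), Mul(M, b)), Add(-6, 25)) = Add(Add(Pow(b, 2), Mul(M, b)), 19) = Add(19, Pow(b, 2), Mul(M, b)))
Function('U')(k, f) = Pow(Add(-35, Pow(k, 2), Mul(f, k)), Rational(1, 2)) (Function('U')(k, f) = Pow(Add(-54, Add(19, Pow(k, 2), Mul(f, k))), Rational(1, 2)) = Pow(Add(-35, Pow(k, 2), Mul(f, k)), Rational(1, 2)))
Mul(Function('U')(68, -56), Pow(88128, -1)) = Mul(Pow(Add(-35, Pow(68, 2), Mul(-56, 68)), Rational(1, 2)), Pow(88128, -1)) = Mul(Pow(Add(-35, 4624, -3808), Rational(1, 2)), Rational(1, 88128)) = Mul(Pow(781, Rational(1, 2)), Rational(1, 88128)) = Mul(Rational(1, 88128), Pow(781, Rational(1, 2)))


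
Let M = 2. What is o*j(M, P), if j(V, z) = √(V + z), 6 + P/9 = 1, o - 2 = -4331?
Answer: -4329*I*√43 ≈ -28387.0*I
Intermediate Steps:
o = -4329 (o = 2 - 4331 = -4329)
P = -45 (P = -54 + 9*1 = -54 + 9 = -45)
o*j(M, P) = -4329*√(2 - 45) = -4329*I*√43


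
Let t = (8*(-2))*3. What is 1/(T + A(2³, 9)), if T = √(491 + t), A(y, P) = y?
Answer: -8/379 + √443/379 ≈ 0.034426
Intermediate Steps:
t = -48 (t = -16*3 = -48)
T = √443 (T = √(491 - 48) = √443 ≈ 21.048)
1/(T + A(2³, 9)) = 1/(√443 + 2³) = 1/(√443 + 8) = 1/(8 + √443)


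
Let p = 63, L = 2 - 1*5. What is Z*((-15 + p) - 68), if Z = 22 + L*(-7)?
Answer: -860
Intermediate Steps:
L = -3 (L = 2 - 5 = -3)
Z = 43 (Z = 22 - 3*(-7) = 22 + 21 = 43)
Z*((-15 + p) - 68) = 43*((-15 + 63) - 68) = 43*(48 - 68) = 43*(-20) = -860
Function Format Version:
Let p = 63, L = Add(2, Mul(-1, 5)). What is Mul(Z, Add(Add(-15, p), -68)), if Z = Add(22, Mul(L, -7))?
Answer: -860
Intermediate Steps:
L = -3 (L = Add(2, -5) = -3)
Z = 43 (Z = Add(22, Mul(-3, -7)) = Add(22, 21) = 43)
Mul(Z, Add(Add(-15, p), -68)) = Mul(43, Add(Add(-15, 63), -68)) = Mul(43, Add(48, -68)) = Mul(43, -20) = -860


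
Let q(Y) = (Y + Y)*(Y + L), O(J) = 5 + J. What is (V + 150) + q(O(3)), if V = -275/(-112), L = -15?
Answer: 4531/112 ≈ 40.455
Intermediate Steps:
q(Y) = 2*Y*(-15 + Y) (q(Y) = (Y + Y)*(Y - 15) = (2*Y)*(-15 + Y) = 2*Y*(-15 + Y))
V = 275/112 (V = -275*(-1/112) = 275/112 ≈ 2.4554)
(V + 150) + q(O(3)) = (275/112 + 150) + 2*(5 + 3)*(-15 + (5 + 3)) = 17075/112 + 2*8*(-15 + 8) = 17075/112 + 2*8*(-7) = 17075/112 - 112 = 4531/112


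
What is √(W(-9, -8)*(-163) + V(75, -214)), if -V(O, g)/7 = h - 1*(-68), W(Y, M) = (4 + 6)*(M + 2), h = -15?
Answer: 97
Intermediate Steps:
W(Y, M) = 20 + 10*M (W(Y, M) = 10*(2 + M) = 20 + 10*M)
V(O, g) = -371 (V(O, g) = -7*(-15 - 1*(-68)) = -7*(-15 + 68) = -7*53 = -371)
√(W(-9, -8)*(-163) + V(75, -214)) = √((20 + 10*(-8))*(-163) - 371) = √((20 - 80)*(-163) - 371) = √(-60*(-163) - 371) = √(9780 - 371) = √9409 = 97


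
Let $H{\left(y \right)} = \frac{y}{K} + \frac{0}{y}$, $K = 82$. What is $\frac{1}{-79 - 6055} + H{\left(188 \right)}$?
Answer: $\frac{576555}{251494} \approx 2.2925$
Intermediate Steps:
$H{\left(y \right)} = \frac{y}{82}$ ($H{\left(y \right)} = \frac{y}{82} + \frac{0}{y} = y \frac{1}{82} + 0 = \frac{y}{82} + 0 = \frac{y}{82}$)
$\frac{1}{-79 - 6055} + H{\left(188 \right)} = \frac{1}{-79 - 6055} + \frac{1}{82} \cdot 188 = \frac{1}{-6134} + \frac{94}{41} = - \frac{1}{6134} + \frac{94}{41} = \frac{576555}{251494}$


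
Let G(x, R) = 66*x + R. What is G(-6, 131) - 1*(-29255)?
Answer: 28990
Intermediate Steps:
G(x, R) = R + 66*x
G(-6, 131) - 1*(-29255) = (131 + 66*(-6)) - 1*(-29255) = (131 - 396) + 29255 = -265 + 29255 = 28990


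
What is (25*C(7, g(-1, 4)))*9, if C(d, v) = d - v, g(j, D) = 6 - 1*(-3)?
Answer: -450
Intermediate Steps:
g(j, D) = 9 (g(j, D) = 6 + 3 = 9)
(25*C(7, g(-1, 4)))*9 = (25*(7 - 1*9))*9 = (25*(7 - 9))*9 = (25*(-2))*9 = -50*9 = -450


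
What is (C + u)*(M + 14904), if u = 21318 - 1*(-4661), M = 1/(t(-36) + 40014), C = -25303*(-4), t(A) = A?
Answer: 25261494094861/13326 ≈ 1.8957e+9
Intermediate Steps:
C = 101212
M = 1/39978 (M = 1/(-36 + 40014) = 1/39978 ≈ 2.5014e-5)
u = 25979 (u = 21318 + 4661 = 25979)
(C + u)*(M + 14904) = (101212 + 25979)*(1/39978 + 14904) = 127191*(595832113/39978) = 25261494094861/13326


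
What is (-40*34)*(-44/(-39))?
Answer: -59840/39 ≈ -1534.4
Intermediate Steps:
(-40*34)*(-44/(-39)) = -(-59840)*(-1)/39 = -1360*44/39 = -59840/39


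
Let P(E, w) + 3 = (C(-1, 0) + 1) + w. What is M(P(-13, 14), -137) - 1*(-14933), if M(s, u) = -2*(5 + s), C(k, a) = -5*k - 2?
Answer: 14893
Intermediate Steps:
C(k, a) = -2 - 5*k
P(E, w) = 1 + w (P(E, w) = -3 + (((-2 - 5*(-1)) + 1) + w) = -3 + (((-2 + 5) + 1) + w) = -3 + ((3 + 1) + w) = -3 + (4 + w) = 1 + w)
M(s, u) = -10 - 2*s
M(P(-13, 14), -137) - 1*(-14933) = (-10 - 2*(1 + 14)) - 1*(-14933) = (-10 - 2*15) + 14933 = (-10 - 30) + 14933 = -40 + 14933 = 14893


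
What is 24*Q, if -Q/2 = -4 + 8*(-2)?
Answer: 960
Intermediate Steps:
Q = 40 (Q = -2*(-4 + 8*(-2)) = -2*(-4 - 16) = -2*(-20) = 40)
24*Q = 24*40 = 960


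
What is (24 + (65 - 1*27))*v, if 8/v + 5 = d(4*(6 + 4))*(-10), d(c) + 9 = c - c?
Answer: 496/85 ≈ 5.8353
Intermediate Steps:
d(c) = -9 (d(c) = -9 + (c - c) = -9 + 0 = -9)
v = 8/85 (v = 8/(-5 - 9*(-10)) = 8/(-5 + 90) = 8/85 ≈ 0.094118)
(24 + (65 - 1*27))*v = (24 + (65 - 1*27))*(8/85) = (24 + (65 - 27))*(8/85) = (24 + 38)*(8/85) = 62*(8/85) = 496/85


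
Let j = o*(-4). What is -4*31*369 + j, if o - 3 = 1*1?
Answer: -45772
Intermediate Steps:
o = 4 (o = 3 + 1*1 = 3 + 1 = 4)
j = -16 (j = 4*(-4) = -16)
-4*31*369 + j = -4*31*369 - 16 = -124*369 - 16 = -45756 - 16 = -45772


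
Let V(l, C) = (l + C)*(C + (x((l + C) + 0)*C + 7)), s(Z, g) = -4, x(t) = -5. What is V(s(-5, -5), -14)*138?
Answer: -156492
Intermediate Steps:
V(l, C) = (7 - 4*C)*(C + l) (V(l, C) = (l + C)*(C + (-5*C + 7)) = (C + l)*(C + (7 - 5*C)) = (C + l)*(7 - 4*C) = (7 - 4*C)*(C + l))
V(s(-5, -5), -14)*138 = (-4*(-14)² + 7*(-14) + 7*(-4) - 4*(-14)*(-4))*138 = (-4*196 - 98 - 28 - 224)*138 = (-784 - 98 - 28 - 224)*138 = -1134*138 = -156492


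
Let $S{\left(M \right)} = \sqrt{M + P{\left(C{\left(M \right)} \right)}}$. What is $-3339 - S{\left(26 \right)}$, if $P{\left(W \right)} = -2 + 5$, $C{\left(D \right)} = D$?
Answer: $-3339 - \sqrt{29} \approx -3344.4$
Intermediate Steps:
$P{\left(W \right)} = 3$
$S{\left(M \right)} = \sqrt{3 + M}$ ($S{\left(M \right)} = \sqrt{M + 3} = \sqrt{3 + M}$)
$-3339 - S{\left(26 \right)} = -3339 - \sqrt{3 + 26} = -3339 - \sqrt{29}$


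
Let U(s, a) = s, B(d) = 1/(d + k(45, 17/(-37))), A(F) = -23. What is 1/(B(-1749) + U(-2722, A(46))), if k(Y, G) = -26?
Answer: -1775/4831551 ≈ -0.00036738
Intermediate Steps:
B(d) = 1/(-26 + d) (B(d) = 1/(d - 26) = 1/(-26 + d))
1/(B(-1749) + U(-2722, A(46))) = 1/(1/(-26 - 1749) - 2722) = 1/(1/(-1775) - 2722) = 1/(-1/1775 - 2722) = 1/(-4831551/1775) = -1775/4831551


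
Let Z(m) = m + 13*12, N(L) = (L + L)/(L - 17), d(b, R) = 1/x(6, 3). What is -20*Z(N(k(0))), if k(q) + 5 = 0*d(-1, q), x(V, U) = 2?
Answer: -34420/11 ≈ -3129.1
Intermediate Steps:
d(b, R) = 1/2
k(q) = -5 (k(q) = -5 + 0*(1/2) = -5 + 0 = -5)
N(L) = 2*L/(-17 + L) (N(L) = (2*L)/(-17 + L) = 2*L/(-17 + L))
Z(m) = 156 + m (Z(m) = m + 156 = 156 + m)
-20*Z(N(k(0))) = -20*(156 + 2*(-5)/(-17 - 5)) = -20*(156 + 2*(-5)/(-22)) = -20*(156 + 2*(-5)*(-1/22)) = -20*(156 + 5/11) = -20*1721/11 = -34420/11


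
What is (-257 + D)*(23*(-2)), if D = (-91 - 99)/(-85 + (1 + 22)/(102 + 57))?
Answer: 39528191/3373 ≈ 11719.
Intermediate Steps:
D = 15105/6746 (D = -190/(-85 + 23/159) = -190/(-13492/159) = -190*(-159/13492) = 15105/6746 ≈ 2.2391)
(-257 + D)*(23*(-2)) = (-257 + 15105/6746)*(23*(-2)) = -1718617/6746*(-46) = 39528191/3373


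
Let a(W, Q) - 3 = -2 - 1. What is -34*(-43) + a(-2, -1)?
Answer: 1462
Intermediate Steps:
a(W, Q) = 0 (a(W, Q) = 3 + (-2 - 1) = 3 - 3 = 0)
-34*(-43) + a(-2, -1) = -34*(-43) + 0 = 1462 + 0 = 1462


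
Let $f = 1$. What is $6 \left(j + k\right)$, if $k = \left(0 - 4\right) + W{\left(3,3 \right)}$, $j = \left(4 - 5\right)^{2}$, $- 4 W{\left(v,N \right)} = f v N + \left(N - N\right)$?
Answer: $- \frac{63}{2} \approx -31.5$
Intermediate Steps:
$W{\left(v,N \right)} = - \frac{N v}{4}$ ($W{\left(v,N \right)} = - \frac{1 v N + \left(N - N\right)}{4} = - \frac{v N + 0}{4} = - \frac{N v + 0}{4} = - \frac{N v}{4}$)
$j = 1$ ($j = \left(-1\right)^{2} = 1$)
$k = - \frac{25}{4}$ ($k = \left(0 - 4\right) - \frac{3}{4} \cdot 3 = -4 - \frac{9}{4} = - \frac{25}{4} \approx -6.25$)
$6 \left(j + k\right) = 6 \left(1 - \frac{25}{4}\right) = 6 \left(- \frac{21}{4}\right) = - \frac{63}{2}$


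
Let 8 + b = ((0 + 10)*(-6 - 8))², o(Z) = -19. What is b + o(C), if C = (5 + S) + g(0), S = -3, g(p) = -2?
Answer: 19573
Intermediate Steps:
C = 0 (C = (5 - 3) - 2 = 2 - 2 = 0)
b = 19592 (b = -8 + ((0 + 10)*(-6 - 8))² = -8 + (10*(-14))² = -8 + (-140)² = -8 + 19600 = 19592)
b + o(C) = 19592 - 19 = 19573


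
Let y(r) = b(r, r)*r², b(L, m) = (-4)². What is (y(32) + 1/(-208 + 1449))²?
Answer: 413412386177025/1540081 ≈ 2.6844e+8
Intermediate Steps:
b(L, m) = 16
y(r) = 16*r²
(y(32) + 1/(-208 + 1449))² = (16*32² + 1/(-208 + 1449))² = (16*1024 + 1/1241)² = (16384 + 1/1241)² = (20332545/1241)² = 413412386177025/1540081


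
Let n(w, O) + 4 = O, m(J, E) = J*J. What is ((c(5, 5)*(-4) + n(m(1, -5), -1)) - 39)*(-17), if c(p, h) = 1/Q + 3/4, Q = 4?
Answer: 816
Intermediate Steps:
m(J, E) = J²
n(w, O) = -4 + O
c(p, h) = 1 (c(p, h) = 1/4 + 3/4 = 1*(¼) + 3*(¼) = ¼ + ¾ = 1)
((c(5, 5)*(-4) + n(m(1, -5), -1)) - 39)*(-17) = ((1*(-4) + (-4 - 1)) - 39)*(-17) = ((-4 - 5) - 39)*(-17) = (-9 - 39)*(-17) = -48*(-17) = 816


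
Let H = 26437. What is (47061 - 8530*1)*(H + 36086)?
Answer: 2409073713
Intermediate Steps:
(47061 - 8530*1)*(H + 36086) = (47061 - 8530*1)*(26437 + 36086) = (47061 - 8530)*62523 = 38531*62523 = 2409073713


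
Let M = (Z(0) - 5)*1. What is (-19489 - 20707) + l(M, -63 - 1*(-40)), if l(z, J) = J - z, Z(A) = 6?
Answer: -40220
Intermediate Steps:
M = 1 (M = (6 - 5)*1 = 1*1 = 1)
(-19489 - 20707) + l(M, -63 - 1*(-40)) = (-19489 - 20707) + ((-63 - 1*(-40)) - 1*1) = -40196 + ((-63 + 40) - 1) = -40196 + (-23 - 1) = -40196 - 24 = -40220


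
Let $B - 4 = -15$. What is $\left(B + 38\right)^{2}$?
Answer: $729$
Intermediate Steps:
$B = -11$ ($B = 4 - 15 = -11$)
$\left(B + 38\right)^{2} = \left(-11 + 38\right)^{2} = 27^{2} = 729$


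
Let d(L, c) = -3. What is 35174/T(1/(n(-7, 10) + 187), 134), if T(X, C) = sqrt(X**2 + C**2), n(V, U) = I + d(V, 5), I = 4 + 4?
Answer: 6753408*sqrt(661929985)/661929985 ≈ 262.49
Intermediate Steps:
I = 8
n(V, U) = 5 (n(V, U) = 8 - 3 = 5)
T(X, C) = sqrt(C**2 + X**2)
35174/T(1/(n(-7, 10) + 187), 134) = 35174/(sqrt(134**2 + (1/(5 + 187))**2)) = 35174/(sqrt(17956 + (1/192)**2)) = 35174/(sqrt(17956 + 1/36864)) = 35174/(sqrt(661929985/36864)) = 35174/((sqrt(661929985)/192)) = 35174*(192*sqrt(661929985)/661929985) = 6753408*sqrt(661929985)/661929985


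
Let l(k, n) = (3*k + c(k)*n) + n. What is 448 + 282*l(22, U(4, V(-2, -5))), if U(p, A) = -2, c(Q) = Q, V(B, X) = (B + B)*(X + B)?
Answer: 6088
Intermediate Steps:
V(B, X) = 2*B*(B + X) (V(B, X) = (2*B)*(B + X) = 2*B*(B + X))
l(k, n) = n + 3*k + k*n (l(k, n) = (3*k + k*n) + n = n + 3*k + k*n)
448 + 282*l(22, U(4, V(-2, -5))) = 448 + 282*(-2 + 3*22 + 22*(-2)) = 448 + 282*(-2 + 66 - 44) = 448 + 282*20 = 448 + 5640 = 6088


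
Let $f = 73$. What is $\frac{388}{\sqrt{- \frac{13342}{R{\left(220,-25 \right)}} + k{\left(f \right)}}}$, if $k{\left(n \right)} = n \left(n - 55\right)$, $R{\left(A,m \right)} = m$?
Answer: $\frac{485 \sqrt{2887}}{2887} \approx 9.0265$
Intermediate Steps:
$k{\left(n \right)} = n \left(-55 + n\right)$
$\frac{388}{\sqrt{- \frac{13342}{R{\left(220,-25 \right)}} + k{\left(f \right)}}} = \frac{388}{\sqrt{- \frac{13342}{-25} + 73 \left(-55 + 73\right)}} = \frac{388}{\sqrt{\left(-13342\right) \left(- \frac{1}{25}\right) + 73 \cdot 18}} = \frac{388}{\sqrt{\frac{13342}{25} + 1314}} = \frac{388}{\sqrt{\frac{46192}{25}}} = \frac{388}{\frac{4}{5} \sqrt{2887}} = 388 \frac{5 \sqrt{2887}}{11548} = \frac{485 \sqrt{2887}}{2887}$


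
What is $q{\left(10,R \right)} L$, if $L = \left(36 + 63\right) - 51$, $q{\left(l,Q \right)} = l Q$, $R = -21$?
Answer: $-10080$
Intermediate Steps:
$q{\left(l,Q \right)} = Q l$
$L = 48$ ($L = 99 - 51 = 48$)
$q{\left(10,R \right)} L = \left(-21\right) 10 \cdot 48 = \left(-210\right) 48 = -10080$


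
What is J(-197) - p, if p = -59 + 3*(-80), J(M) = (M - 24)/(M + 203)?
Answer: 1573/6 ≈ 262.17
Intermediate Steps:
J(M) = (-24 + M)/(203 + M)
p = -299 (p = -59 - 240 = -299)
J(-197) - p = (-24 - 197)/(203 - 197) - 1*(-299) = -221/6 + 299 = 1573/6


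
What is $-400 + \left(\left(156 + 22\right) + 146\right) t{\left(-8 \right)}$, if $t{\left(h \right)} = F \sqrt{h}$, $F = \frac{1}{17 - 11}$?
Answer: $-400 + 108 i \sqrt{2} \approx -400.0 + 152.74 i$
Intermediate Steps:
$F = \frac{1}{6} \approx 0.16667$
$t{\left(h \right)} = \frac{\sqrt{h}}{6}$
$-400 + \left(\left(156 + 22\right) + 146\right) t{\left(-8 \right)} = -400 + \left(\left(156 + 22\right) + 146\right) \frac{\sqrt{-8}}{6} = -400 + \left(178 + 146\right) \frac{2 i \sqrt{2}}{6} = -400 + 324 \frac{i \sqrt{2}}{3} = -400 + 108 i \sqrt{2}$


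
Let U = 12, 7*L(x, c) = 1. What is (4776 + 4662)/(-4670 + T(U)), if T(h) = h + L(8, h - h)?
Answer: -66066/32605 ≈ -2.0263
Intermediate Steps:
L(x, c) = ⅐ (L(x, c) = (⅐)*1 = ⅐)
T(h) = ⅐ + h (T(h) = h + ⅐ = ⅐ + h)
(4776 + 4662)/(-4670 + T(U)) = (4776 + 4662)/(-4670 + (⅐ + 12)) = 9438/(-4670 + 85/7) = 9438/(-32605/7) = 9438*(-7/32605) = -66066/32605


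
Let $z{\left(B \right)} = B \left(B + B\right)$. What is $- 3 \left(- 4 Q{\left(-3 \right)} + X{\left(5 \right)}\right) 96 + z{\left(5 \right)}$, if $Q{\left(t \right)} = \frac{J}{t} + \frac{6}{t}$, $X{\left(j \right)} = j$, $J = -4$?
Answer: $-2158$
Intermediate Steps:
$z{\left(B \right)} = 2 B^{2}$ ($z{\left(B \right)} = B 2 B = 2 B^{2}$)
$Q{\left(t \right)} = \frac{2}{t}$ ($Q{\left(t \right)} = - \frac{4}{t} + \frac{6}{t} = \frac{2}{t}$)
$- 3 \left(- 4 Q{\left(-3 \right)} + X{\left(5 \right)}\right) 96 + z{\left(5 \right)} = - 3 \left(- 4 \frac{2}{-3} + 5\right) 96 + 2 \cdot 5^{2} = - 3 \left(- 4 \cdot 2 \left(- \frac{1}{3}\right) + 5\right) 96 + 2 \cdot 25 = - 3 \left(\left(-4\right) \left(- \frac{2}{3}\right) + 5\right) 96 + 50 = - 3 \left(\frac{8}{3} + 5\right) 96 + 50 = \left(-3\right) \frac{23}{3} \cdot 96 + 50 = \left(-23\right) 96 + 50 = -2208 + 50 = -2158$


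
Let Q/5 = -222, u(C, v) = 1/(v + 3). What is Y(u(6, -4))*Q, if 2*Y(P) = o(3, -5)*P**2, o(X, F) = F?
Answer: 2775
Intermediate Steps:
u(C, v) = 1/(3 + v)
Q = -1110 (Q = 5*(-222) = -1110)
Y(P) = -5*P**2/2 (Y(P) = (-5*P**2)/2 = -5*P**2/2)
Y(u(6, -4))*Q = -5/(2*(3 - 4)**2)*(-1110) = -5*(1/(-1))**2/2*(-1110) = -5/2*(-1)**2*(-1110) = -5/2*1*(-1110) = -5/2*(-1110) = 2775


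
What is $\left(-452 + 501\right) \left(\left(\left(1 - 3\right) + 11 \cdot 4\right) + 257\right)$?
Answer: $14651$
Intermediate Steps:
$\left(-452 + 501\right) \left(\left(\left(1 - 3\right) + 11 \cdot 4\right) + 257\right) = 49 \left(\left(-2 + 44\right) + 257\right) = 49 \left(42 + 257\right) = 49 \cdot 299 = 14651$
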